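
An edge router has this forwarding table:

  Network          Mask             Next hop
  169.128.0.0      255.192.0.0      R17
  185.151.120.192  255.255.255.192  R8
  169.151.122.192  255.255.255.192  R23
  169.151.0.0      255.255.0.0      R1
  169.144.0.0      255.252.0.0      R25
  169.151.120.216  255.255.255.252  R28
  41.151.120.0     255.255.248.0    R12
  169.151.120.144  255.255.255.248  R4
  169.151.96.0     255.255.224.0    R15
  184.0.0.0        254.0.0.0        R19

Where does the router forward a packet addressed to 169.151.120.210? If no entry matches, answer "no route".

R15

Routes whose prefix contains 169.151.120.210:
  169.128.0.0/10 (169.128.0.0 - 169.191.255.255) -> R17
  169.151.0.0/16 (169.151.0.0 - 169.151.255.255) -> R1
  169.151.96.0/19 (169.151.96.0 - 169.151.127.255) -> R15
More-specific entries that do NOT match:
  169.151.120.216/30 (169.151.120.216 - 169.151.120.219) does not contain 169.151.120.210
  169.151.120.144/29 (169.151.120.144 - 169.151.120.151) does not contain 169.151.120.210
  185.151.120.192/26 (185.151.120.192 - 185.151.120.255) does not contain 169.151.120.210
  169.151.122.192/26 (169.151.122.192 - 169.151.122.255) does not contain 169.151.120.210
  41.151.120.0/21 (41.151.120.0 - 41.151.127.255) does not contain 169.151.120.210
Longest matching prefix is /19 -> next hop R15.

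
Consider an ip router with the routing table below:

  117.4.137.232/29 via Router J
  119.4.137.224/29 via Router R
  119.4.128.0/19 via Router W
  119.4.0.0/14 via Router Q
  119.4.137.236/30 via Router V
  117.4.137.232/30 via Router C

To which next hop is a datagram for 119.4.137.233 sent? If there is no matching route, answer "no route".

Routes whose prefix contains 119.4.137.233:
  119.4.0.0/14 (119.4.0.0 - 119.7.255.255) -> Router Q
  119.4.128.0/19 (119.4.128.0 - 119.4.159.255) -> Router W
More-specific entries that do NOT match:
  119.4.137.236/30 (119.4.137.236 - 119.4.137.239) does not contain 119.4.137.233
  117.4.137.232/30 (117.4.137.232 - 117.4.137.235) does not contain 119.4.137.233
  117.4.137.232/29 (117.4.137.232 - 117.4.137.239) does not contain 119.4.137.233
  119.4.137.224/29 (119.4.137.224 - 119.4.137.231) does not contain 119.4.137.233
Longest matching prefix is /19 -> next hop Router W.

Router W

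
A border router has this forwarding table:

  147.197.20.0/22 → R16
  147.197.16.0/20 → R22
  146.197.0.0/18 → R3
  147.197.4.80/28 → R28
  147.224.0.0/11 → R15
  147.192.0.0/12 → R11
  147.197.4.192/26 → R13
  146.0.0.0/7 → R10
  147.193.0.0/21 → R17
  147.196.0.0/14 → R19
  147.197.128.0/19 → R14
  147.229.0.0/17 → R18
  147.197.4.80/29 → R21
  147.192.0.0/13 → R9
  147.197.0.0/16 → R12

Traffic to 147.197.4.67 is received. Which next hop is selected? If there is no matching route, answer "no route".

R12

Routes whose prefix contains 147.197.4.67:
  146.0.0.0/7 (146.0.0.0 - 147.255.255.255) -> R10
  147.192.0.0/12 (147.192.0.0 - 147.207.255.255) -> R11
  147.192.0.0/13 (147.192.0.0 - 147.199.255.255) -> R9
  147.196.0.0/14 (147.196.0.0 - 147.199.255.255) -> R19
  147.197.0.0/16 (147.197.0.0 - 147.197.255.255) -> R12
More-specific entries that do NOT match:
  147.197.4.80/29 (147.197.4.80 - 147.197.4.87) does not contain 147.197.4.67
  147.197.4.80/28 (147.197.4.80 - 147.197.4.95) does not contain 147.197.4.67
  147.197.4.192/26 (147.197.4.192 - 147.197.4.255) does not contain 147.197.4.67
  147.197.20.0/22 (147.197.20.0 - 147.197.23.255) does not contain 147.197.4.67
  147.193.0.0/21 (147.193.0.0 - 147.193.7.255) does not contain 147.197.4.67
  147.197.16.0/20 (147.197.16.0 - 147.197.31.255) does not contain 147.197.4.67
  147.197.128.0/19 (147.197.128.0 - 147.197.159.255) does not contain 147.197.4.67
  146.197.0.0/18 (146.197.0.0 - 146.197.63.255) does not contain 147.197.4.67
  147.229.0.0/17 (147.229.0.0 - 147.229.127.255) does not contain 147.197.4.67
Longest matching prefix is /16 -> next hop R12.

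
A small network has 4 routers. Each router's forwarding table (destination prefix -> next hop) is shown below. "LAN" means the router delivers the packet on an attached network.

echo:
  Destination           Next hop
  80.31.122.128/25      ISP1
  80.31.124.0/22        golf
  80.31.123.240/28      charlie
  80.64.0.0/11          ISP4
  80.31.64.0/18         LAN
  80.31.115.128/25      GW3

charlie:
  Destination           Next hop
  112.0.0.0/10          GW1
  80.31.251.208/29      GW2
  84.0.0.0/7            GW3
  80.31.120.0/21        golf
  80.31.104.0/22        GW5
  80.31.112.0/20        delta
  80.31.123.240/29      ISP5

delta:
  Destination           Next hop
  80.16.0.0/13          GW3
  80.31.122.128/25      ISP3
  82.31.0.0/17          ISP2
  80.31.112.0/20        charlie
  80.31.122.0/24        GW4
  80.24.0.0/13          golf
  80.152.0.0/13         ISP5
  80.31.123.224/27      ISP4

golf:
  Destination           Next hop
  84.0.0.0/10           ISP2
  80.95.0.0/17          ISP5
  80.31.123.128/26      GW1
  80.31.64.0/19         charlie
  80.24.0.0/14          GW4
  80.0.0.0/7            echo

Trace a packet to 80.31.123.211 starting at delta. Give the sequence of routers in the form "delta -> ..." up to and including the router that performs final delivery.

delta -> charlie -> golf -> echo

At delta: longest match for 80.31.123.211 is 80.31.112.0/20 -> charlie
At charlie: longest match for 80.31.123.211 is 80.31.120.0/21 -> golf
At golf: longest match for 80.31.123.211 is 80.0.0.0/7 -> echo
At echo: longest match for 80.31.123.211 is 80.31.64.0/18 -> LAN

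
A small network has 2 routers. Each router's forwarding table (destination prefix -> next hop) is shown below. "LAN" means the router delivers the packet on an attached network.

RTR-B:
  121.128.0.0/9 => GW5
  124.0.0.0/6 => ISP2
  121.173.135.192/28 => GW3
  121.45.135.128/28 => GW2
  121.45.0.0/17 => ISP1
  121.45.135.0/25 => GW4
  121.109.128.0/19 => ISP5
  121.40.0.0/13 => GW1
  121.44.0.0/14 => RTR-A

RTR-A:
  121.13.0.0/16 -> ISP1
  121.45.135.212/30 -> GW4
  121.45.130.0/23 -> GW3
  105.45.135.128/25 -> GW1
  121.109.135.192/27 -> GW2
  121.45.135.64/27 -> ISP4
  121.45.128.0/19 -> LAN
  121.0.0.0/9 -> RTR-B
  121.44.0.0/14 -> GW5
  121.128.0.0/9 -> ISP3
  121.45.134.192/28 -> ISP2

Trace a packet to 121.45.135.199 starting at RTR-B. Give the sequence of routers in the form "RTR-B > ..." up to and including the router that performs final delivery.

At RTR-B: longest match for 121.45.135.199 is 121.44.0.0/14 -> RTR-A
At RTR-A: longest match for 121.45.135.199 is 121.45.128.0/19 -> LAN

RTR-B > RTR-A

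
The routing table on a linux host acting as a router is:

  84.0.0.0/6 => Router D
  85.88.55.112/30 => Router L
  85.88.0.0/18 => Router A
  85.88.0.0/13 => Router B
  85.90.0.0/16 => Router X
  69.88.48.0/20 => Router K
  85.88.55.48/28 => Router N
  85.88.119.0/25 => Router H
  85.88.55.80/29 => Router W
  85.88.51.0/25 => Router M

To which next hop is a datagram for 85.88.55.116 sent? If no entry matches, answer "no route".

Routes whose prefix contains 85.88.55.116:
  84.0.0.0/6 (84.0.0.0 - 87.255.255.255) -> Router D
  85.88.0.0/13 (85.88.0.0 - 85.95.255.255) -> Router B
  85.88.0.0/18 (85.88.0.0 - 85.88.63.255) -> Router A
More-specific entries that do NOT match:
  85.88.55.112/30 (85.88.55.112 - 85.88.55.115) does not contain 85.88.55.116
  85.88.55.80/29 (85.88.55.80 - 85.88.55.87) does not contain 85.88.55.116
  85.88.55.48/28 (85.88.55.48 - 85.88.55.63) does not contain 85.88.55.116
  85.88.119.0/25 (85.88.119.0 - 85.88.119.127) does not contain 85.88.55.116
  85.88.51.0/25 (85.88.51.0 - 85.88.51.127) does not contain 85.88.55.116
  69.88.48.0/20 (69.88.48.0 - 69.88.63.255) does not contain 85.88.55.116
Longest matching prefix is /18 -> next hop Router A.

Router A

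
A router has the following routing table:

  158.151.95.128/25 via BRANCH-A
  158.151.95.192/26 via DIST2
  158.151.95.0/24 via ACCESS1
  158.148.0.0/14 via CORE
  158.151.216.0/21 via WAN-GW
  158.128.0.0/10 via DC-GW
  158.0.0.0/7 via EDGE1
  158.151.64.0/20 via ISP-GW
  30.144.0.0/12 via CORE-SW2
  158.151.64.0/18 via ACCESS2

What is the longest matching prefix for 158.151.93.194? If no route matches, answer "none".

158.151.64.0/18

Entries matching 158.151.93.194:
  158.0.0.0/7 (158.0.0.0 - 159.255.255.255)
  158.128.0.0/10 (158.128.0.0 - 158.191.255.255)
  158.148.0.0/14 (158.148.0.0 - 158.151.255.255)
  158.151.64.0/18 (158.151.64.0 - 158.151.127.255)
Most specific is 158.151.64.0/18.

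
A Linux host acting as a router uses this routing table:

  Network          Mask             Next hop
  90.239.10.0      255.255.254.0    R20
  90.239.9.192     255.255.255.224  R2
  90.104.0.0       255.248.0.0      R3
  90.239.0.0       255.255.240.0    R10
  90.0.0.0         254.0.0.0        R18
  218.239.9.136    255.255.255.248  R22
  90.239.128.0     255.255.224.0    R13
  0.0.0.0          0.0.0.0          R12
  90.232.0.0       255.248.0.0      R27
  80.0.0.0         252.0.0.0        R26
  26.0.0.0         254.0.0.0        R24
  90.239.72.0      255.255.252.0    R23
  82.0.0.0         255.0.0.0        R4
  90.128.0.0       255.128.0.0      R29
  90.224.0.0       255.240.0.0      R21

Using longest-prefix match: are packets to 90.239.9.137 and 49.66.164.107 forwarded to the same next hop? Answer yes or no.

90.239.9.137: longest match 90.239.0.0/20 -> R10
49.66.164.107: longest match 0.0.0.0/0 -> R12

no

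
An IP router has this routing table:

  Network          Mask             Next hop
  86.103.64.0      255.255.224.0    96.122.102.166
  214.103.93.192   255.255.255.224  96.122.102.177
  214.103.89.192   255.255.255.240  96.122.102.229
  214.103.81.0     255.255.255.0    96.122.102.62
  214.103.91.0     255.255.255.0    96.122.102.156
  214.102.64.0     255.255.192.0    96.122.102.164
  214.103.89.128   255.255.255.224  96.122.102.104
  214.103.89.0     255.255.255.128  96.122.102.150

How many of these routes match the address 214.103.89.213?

No listed prefix contains 214.103.89.213.
Total matching entries: 0.

0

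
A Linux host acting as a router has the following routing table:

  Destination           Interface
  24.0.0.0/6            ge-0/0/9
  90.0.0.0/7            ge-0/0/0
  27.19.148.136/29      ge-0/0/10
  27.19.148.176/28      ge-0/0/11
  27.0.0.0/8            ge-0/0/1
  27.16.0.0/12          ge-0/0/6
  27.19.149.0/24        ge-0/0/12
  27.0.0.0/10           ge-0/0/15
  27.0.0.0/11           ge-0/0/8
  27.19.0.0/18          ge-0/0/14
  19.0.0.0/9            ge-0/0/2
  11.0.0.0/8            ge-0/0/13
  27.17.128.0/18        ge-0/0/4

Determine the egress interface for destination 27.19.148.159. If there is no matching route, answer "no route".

Routes whose prefix contains 27.19.148.159:
  24.0.0.0/6 (24.0.0.0 - 27.255.255.255) -> ge-0/0/9
  27.0.0.0/8 (27.0.0.0 - 27.255.255.255) -> ge-0/0/1
  27.0.0.0/10 (27.0.0.0 - 27.63.255.255) -> ge-0/0/15
  27.0.0.0/11 (27.0.0.0 - 27.31.255.255) -> ge-0/0/8
  27.16.0.0/12 (27.16.0.0 - 27.31.255.255) -> ge-0/0/6
More-specific entries that do NOT match:
  27.19.148.136/29 (27.19.148.136 - 27.19.148.143) does not contain 27.19.148.159
  27.19.148.176/28 (27.19.148.176 - 27.19.148.191) does not contain 27.19.148.159
  27.19.149.0/24 (27.19.149.0 - 27.19.149.255) does not contain 27.19.148.159
  27.19.0.0/18 (27.19.0.0 - 27.19.63.255) does not contain 27.19.148.159
  27.17.128.0/18 (27.17.128.0 - 27.17.191.255) does not contain 27.19.148.159
Longest matching prefix is /12 -> interface ge-0/0/6.

ge-0/0/6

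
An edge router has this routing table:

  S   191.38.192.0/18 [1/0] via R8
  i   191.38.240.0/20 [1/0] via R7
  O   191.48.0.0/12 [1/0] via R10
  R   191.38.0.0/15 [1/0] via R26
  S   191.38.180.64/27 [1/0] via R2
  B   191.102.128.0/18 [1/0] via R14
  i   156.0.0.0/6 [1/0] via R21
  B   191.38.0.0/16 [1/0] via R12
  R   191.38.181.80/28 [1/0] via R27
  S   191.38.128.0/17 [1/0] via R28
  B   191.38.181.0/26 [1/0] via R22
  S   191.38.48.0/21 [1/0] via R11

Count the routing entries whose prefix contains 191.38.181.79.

Prefixes containing 191.38.181.79:
  191.38.0.0/15 (191.38.0.0 - 191.39.255.255)
  191.38.0.0/16 (191.38.0.0 - 191.38.255.255)
  191.38.128.0/17 (191.38.128.0 - 191.38.255.255)
Total matching entries: 3.

3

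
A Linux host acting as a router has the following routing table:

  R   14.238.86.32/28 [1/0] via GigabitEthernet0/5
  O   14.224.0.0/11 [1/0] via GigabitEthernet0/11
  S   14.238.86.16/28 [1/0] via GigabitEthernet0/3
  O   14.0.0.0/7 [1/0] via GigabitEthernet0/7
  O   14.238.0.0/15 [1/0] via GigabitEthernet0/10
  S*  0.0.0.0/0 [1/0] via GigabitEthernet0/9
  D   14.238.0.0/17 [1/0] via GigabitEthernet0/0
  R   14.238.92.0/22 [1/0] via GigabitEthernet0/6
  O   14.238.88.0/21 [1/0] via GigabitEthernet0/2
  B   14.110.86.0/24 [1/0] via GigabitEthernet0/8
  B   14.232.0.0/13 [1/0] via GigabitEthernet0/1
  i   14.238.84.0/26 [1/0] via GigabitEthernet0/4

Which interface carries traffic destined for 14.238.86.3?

GigabitEthernet0/0

Routes whose prefix contains 14.238.86.3:
  0.0.0.0/0 (default, matches everything) -> GigabitEthernet0/9
  14.0.0.0/7 (14.0.0.0 - 15.255.255.255) -> GigabitEthernet0/7
  14.224.0.0/11 (14.224.0.0 - 14.255.255.255) -> GigabitEthernet0/11
  14.232.0.0/13 (14.232.0.0 - 14.239.255.255) -> GigabitEthernet0/1
  14.238.0.0/15 (14.238.0.0 - 14.239.255.255) -> GigabitEthernet0/10
  14.238.0.0/17 (14.238.0.0 - 14.238.127.255) -> GigabitEthernet0/0
More-specific entries that do NOT match:
  14.238.86.32/28 (14.238.86.32 - 14.238.86.47) does not contain 14.238.86.3
  14.238.86.16/28 (14.238.86.16 - 14.238.86.31) does not contain 14.238.86.3
  14.238.84.0/26 (14.238.84.0 - 14.238.84.63) does not contain 14.238.86.3
  14.110.86.0/24 (14.110.86.0 - 14.110.86.255) does not contain 14.238.86.3
  14.238.92.0/22 (14.238.92.0 - 14.238.95.255) does not contain 14.238.86.3
  14.238.88.0/21 (14.238.88.0 - 14.238.95.255) does not contain 14.238.86.3
Longest matching prefix is /17 -> interface GigabitEthernet0/0.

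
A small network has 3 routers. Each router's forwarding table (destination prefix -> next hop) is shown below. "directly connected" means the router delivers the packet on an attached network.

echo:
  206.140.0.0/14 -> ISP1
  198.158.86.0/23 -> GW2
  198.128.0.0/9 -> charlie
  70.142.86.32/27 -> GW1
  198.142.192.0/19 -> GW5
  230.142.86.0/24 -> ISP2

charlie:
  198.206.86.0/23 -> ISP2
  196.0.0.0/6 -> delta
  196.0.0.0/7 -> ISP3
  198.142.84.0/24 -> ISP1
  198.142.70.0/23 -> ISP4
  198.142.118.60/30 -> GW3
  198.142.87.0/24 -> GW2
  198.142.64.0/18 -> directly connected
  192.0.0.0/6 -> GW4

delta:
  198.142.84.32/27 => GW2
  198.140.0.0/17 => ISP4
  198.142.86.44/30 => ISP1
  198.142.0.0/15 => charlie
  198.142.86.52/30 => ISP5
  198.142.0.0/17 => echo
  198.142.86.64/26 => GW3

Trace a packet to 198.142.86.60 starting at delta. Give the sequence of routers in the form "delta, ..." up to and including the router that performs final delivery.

delta, echo, charlie

At delta: longest match for 198.142.86.60 is 198.142.0.0/17 -> echo
At echo: longest match for 198.142.86.60 is 198.128.0.0/9 -> charlie
At charlie: longest match for 198.142.86.60 is 198.142.64.0/18 -> directly connected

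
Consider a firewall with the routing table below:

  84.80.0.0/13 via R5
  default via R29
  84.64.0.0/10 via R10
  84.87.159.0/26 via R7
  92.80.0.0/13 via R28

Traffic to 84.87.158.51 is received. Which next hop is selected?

Routes whose prefix contains 84.87.158.51:
  0.0.0.0/0 (default, matches everything) -> R29
  84.64.0.0/10 (84.64.0.0 - 84.127.255.255) -> R10
  84.80.0.0/13 (84.80.0.0 - 84.87.255.255) -> R5
More-specific entries that do NOT match:
  84.87.159.0/26 (84.87.159.0 - 84.87.159.63) does not contain 84.87.158.51
Longest matching prefix is /13 -> next hop R5.

R5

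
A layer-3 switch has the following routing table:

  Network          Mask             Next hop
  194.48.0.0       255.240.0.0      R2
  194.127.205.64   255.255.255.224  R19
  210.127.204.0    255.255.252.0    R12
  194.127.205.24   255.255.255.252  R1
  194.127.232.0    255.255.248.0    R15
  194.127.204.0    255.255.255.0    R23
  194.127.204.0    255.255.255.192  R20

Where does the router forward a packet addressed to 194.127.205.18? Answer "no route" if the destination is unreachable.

no route

No entry's prefix contains 194.127.205.18; there is no default route.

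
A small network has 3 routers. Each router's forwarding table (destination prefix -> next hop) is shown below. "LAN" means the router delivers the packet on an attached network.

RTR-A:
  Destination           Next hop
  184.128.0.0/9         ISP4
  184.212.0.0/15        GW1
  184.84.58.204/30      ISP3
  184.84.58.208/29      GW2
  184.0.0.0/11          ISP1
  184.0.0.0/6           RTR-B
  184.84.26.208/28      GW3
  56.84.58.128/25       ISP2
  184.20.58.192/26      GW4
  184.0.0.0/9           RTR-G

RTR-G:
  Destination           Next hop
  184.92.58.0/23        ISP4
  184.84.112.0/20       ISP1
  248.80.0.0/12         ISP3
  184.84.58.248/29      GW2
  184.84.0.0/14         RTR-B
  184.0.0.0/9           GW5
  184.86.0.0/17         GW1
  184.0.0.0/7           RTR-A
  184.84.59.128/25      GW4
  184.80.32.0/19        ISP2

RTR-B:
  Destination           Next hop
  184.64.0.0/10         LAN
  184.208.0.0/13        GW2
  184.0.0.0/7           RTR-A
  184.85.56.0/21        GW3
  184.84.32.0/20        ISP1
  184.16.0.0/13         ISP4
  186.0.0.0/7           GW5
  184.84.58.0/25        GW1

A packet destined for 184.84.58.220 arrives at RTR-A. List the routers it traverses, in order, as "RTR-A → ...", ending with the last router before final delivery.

At RTR-A: longest match for 184.84.58.220 is 184.0.0.0/9 -> RTR-G
At RTR-G: longest match for 184.84.58.220 is 184.84.0.0/14 -> RTR-B
At RTR-B: longest match for 184.84.58.220 is 184.64.0.0/10 -> LAN

RTR-A → RTR-G → RTR-B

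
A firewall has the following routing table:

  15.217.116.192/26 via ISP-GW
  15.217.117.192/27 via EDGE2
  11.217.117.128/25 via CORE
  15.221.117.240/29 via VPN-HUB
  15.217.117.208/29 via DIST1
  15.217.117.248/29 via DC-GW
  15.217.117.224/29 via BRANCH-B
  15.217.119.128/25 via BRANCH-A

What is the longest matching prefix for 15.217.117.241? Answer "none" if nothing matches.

15.217.117.241 is outside every listed prefix and there is no default route.

none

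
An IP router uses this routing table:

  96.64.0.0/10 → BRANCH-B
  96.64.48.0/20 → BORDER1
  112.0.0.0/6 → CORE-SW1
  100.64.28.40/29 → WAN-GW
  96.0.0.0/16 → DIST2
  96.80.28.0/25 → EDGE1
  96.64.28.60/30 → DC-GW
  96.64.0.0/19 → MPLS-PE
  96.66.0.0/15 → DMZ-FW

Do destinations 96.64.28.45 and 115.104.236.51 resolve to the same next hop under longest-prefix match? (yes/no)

96.64.28.45: longest match 96.64.0.0/19 -> MPLS-PE
115.104.236.51: longest match 112.0.0.0/6 -> CORE-SW1

no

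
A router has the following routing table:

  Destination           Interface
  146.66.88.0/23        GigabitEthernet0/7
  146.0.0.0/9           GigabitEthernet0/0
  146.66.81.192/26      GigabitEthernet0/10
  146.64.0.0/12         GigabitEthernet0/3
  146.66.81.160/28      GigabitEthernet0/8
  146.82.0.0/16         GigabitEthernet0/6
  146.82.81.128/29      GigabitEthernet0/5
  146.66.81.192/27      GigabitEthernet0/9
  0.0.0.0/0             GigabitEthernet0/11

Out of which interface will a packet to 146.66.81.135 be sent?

GigabitEthernet0/3

Routes whose prefix contains 146.66.81.135:
  0.0.0.0/0 (default, matches everything) -> GigabitEthernet0/11
  146.0.0.0/9 (146.0.0.0 - 146.127.255.255) -> GigabitEthernet0/0
  146.64.0.0/12 (146.64.0.0 - 146.79.255.255) -> GigabitEthernet0/3
More-specific entries that do NOT match:
  146.82.81.128/29 (146.82.81.128 - 146.82.81.135) does not contain 146.66.81.135
  146.66.81.160/28 (146.66.81.160 - 146.66.81.175) does not contain 146.66.81.135
  146.66.81.192/27 (146.66.81.192 - 146.66.81.223) does not contain 146.66.81.135
  146.66.81.192/26 (146.66.81.192 - 146.66.81.255) does not contain 146.66.81.135
  146.66.88.0/23 (146.66.88.0 - 146.66.89.255) does not contain 146.66.81.135
  146.82.0.0/16 (146.82.0.0 - 146.82.255.255) does not contain 146.66.81.135
Longest matching prefix is /12 -> interface GigabitEthernet0/3.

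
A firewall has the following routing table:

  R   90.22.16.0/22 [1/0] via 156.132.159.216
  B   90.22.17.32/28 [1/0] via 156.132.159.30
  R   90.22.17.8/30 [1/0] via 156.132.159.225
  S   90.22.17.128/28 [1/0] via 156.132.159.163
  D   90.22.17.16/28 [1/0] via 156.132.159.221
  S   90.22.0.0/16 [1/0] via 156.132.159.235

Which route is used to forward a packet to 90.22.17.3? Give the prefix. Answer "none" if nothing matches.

Entries matching 90.22.17.3:
  90.22.0.0/16 (90.22.0.0 - 90.22.255.255)
  90.22.16.0/22 (90.22.16.0 - 90.22.19.255)
Most specific is 90.22.16.0/22.

90.22.16.0/22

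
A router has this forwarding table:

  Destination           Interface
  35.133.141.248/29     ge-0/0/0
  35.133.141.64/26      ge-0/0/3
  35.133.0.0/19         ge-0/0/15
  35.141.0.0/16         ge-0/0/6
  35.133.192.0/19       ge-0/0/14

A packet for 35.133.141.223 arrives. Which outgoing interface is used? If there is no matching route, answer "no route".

No entry's prefix contains 35.133.141.223; there is no default route.

no route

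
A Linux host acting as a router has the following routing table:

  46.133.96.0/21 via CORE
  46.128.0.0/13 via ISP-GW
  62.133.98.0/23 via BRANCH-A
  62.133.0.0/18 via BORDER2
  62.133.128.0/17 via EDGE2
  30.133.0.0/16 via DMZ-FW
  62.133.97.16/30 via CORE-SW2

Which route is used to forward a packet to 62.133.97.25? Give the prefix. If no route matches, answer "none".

none

62.133.97.25 is outside every listed prefix and there is no default route.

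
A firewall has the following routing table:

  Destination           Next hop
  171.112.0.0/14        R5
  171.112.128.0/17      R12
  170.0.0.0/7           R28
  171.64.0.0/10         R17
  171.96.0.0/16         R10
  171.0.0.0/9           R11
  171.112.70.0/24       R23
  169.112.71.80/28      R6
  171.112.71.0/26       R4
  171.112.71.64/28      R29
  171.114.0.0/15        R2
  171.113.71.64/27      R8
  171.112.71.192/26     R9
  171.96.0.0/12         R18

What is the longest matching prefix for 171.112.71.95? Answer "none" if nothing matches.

171.112.0.0/14

Entries matching 171.112.71.95:
  170.0.0.0/7 (170.0.0.0 - 171.255.255.255)
  171.0.0.0/9 (171.0.0.0 - 171.127.255.255)
  171.64.0.0/10 (171.64.0.0 - 171.127.255.255)
  171.112.0.0/14 (171.112.0.0 - 171.115.255.255)
Most specific is 171.112.0.0/14.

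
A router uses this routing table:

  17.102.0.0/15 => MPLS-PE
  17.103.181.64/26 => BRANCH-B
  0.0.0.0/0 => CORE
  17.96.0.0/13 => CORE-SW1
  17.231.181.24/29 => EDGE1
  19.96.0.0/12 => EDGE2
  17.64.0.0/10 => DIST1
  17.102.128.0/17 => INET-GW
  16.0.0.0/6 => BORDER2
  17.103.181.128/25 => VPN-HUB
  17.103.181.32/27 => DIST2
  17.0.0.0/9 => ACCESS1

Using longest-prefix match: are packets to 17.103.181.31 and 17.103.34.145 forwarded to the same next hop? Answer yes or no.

yes

17.103.181.31: longest match 17.102.0.0/15 -> MPLS-PE
17.103.34.145: longest match 17.102.0.0/15 -> MPLS-PE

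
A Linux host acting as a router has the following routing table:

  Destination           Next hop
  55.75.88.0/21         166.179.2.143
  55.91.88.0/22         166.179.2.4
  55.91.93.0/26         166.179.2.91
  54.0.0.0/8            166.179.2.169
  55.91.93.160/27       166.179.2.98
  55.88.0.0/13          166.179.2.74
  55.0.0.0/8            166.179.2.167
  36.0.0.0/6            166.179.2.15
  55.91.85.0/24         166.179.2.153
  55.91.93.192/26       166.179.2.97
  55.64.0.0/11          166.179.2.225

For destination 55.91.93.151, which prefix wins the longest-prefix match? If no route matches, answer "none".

Entries matching 55.91.93.151:
  55.0.0.0/8 (55.0.0.0 - 55.255.255.255)
  55.64.0.0/11 (55.64.0.0 - 55.95.255.255)
  55.88.0.0/13 (55.88.0.0 - 55.95.255.255)
Most specific is 55.88.0.0/13.

55.88.0.0/13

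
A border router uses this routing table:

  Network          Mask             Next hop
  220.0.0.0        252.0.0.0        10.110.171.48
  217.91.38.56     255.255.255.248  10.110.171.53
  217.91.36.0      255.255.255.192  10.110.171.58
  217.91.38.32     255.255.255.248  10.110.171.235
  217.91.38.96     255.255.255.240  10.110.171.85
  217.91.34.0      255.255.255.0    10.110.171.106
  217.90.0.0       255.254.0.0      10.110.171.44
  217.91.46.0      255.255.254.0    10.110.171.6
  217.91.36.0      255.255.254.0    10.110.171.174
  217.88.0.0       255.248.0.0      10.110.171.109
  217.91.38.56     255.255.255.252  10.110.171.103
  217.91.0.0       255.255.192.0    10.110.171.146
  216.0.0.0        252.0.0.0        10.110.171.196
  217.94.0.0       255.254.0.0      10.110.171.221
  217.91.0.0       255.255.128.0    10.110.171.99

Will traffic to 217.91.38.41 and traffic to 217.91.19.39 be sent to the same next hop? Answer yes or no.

217.91.38.41: longest match 217.91.0.0/18 -> 10.110.171.146
217.91.19.39: longest match 217.91.0.0/18 -> 10.110.171.146

yes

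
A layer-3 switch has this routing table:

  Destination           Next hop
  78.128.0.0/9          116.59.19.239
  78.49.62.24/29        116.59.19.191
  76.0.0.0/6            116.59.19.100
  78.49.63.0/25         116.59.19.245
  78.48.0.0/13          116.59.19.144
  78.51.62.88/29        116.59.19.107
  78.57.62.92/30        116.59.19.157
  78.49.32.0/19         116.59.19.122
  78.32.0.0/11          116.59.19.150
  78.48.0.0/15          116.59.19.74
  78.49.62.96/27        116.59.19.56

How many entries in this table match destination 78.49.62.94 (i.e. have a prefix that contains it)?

5

Prefixes containing 78.49.62.94:
  76.0.0.0/6 (76.0.0.0 - 79.255.255.255)
  78.32.0.0/11 (78.32.0.0 - 78.63.255.255)
  78.48.0.0/13 (78.48.0.0 - 78.55.255.255)
  78.48.0.0/15 (78.48.0.0 - 78.49.255.255)
  78.49.32.0/19 (78.49.32.0 - 78.49.63.255)
Total matching entries: 5.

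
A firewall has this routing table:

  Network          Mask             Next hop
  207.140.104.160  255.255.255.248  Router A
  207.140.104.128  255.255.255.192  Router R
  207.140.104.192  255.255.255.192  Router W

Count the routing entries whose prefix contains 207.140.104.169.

Prefixes containing 207.140.104.169:
  207.140.104.128/26 (207.140.104.128 - 207.140.104.191)
Total matching entries: 1.

1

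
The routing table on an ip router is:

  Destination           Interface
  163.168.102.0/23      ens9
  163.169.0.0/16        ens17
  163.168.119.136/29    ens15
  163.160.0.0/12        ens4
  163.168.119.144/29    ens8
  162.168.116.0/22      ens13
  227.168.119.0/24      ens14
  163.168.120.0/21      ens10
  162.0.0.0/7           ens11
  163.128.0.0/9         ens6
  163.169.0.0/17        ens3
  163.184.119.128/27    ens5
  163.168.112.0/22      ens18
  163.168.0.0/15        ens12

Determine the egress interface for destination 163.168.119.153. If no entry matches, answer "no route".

ens12

Routes whose prefix contains 163.168.119.153:
  162.0.0.0/7 (162.0.0.0 - 163.255.255.255) -> ens11
  163.128.0.0/9 (163.128.0.0 - 163.255.255.255) -> ens6
  163.160.0.0/12 (163.160.0.0 - 163.175.255.255) -> ens4
  163.168.0.0/15 (163.168.0.0 - 163.169.255.255) -> ens12
More-specific entries that do NOT match:
  163.168.119.136/29 (163.168.119.136 - 163.168.119.143) does not contain 163.168.119.153
  163.168.119.144/29 (163.168.119.144 - 163.168.119.151) does not contain 163.168.119.153
  163.184.119.128/27 (163.184.119.128 - 163.184.119.159) does not contain 163.168.119.153
  227.168.119.0/24 (227.168.119.0 - 227.168.119.255) does not contain 163.168.119.153
  163.168.102.0/23 (163.168.102.0 - 163.168.103.255) does not contain 163.168.119.153
  162.168.116.0/22 (162.168.116.0 - 162.168.119.255) does not contain 163.168.119.153
  163.168.112.0/22 (163.168.112.0 - 163.168.115.255) does not contain 163.168.119.153
  163.168.120.0/21 (163.168.120.0 - 163.168.127.255) does not contain 163.168.119.153
  163.169.0.0/17 (163.169.0.0 - 163.169.127.255) does not contain 163.168.119.153
  163.169.0.0/16 (163.169.0.0 - 163.169.255.255) does not contain 163.168.119.153
Longest matching prefix is /15 -> interface ens12.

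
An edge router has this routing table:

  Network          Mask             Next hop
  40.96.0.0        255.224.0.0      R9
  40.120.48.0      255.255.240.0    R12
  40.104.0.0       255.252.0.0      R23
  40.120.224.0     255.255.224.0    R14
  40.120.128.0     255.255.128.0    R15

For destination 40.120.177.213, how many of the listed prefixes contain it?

Prefixes containing 40.120.177.213:
  40.96.0.0/11 (40.96.0.0 - 40.127.255.255)
  40.120.128.0/17 (40.120.128.0 - 40.120.255.255)
Total matching entries: 2.

2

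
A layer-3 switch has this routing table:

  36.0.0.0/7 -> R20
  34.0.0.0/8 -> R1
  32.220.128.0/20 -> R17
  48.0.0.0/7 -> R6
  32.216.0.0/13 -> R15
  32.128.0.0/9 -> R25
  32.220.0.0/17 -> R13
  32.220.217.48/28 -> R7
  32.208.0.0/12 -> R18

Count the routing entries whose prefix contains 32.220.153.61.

Prefixes containing 32.220.153.61:
  32.128.0.0/9 (32.128.0.0 - 32.255.255.255)
  32.208.0.0/12 (32.208.0.0 - 32.223.255.255)
  32.216.0.0/13 (32.216.0.0 - 32.223.255.255)
Total matching entries: 3.

3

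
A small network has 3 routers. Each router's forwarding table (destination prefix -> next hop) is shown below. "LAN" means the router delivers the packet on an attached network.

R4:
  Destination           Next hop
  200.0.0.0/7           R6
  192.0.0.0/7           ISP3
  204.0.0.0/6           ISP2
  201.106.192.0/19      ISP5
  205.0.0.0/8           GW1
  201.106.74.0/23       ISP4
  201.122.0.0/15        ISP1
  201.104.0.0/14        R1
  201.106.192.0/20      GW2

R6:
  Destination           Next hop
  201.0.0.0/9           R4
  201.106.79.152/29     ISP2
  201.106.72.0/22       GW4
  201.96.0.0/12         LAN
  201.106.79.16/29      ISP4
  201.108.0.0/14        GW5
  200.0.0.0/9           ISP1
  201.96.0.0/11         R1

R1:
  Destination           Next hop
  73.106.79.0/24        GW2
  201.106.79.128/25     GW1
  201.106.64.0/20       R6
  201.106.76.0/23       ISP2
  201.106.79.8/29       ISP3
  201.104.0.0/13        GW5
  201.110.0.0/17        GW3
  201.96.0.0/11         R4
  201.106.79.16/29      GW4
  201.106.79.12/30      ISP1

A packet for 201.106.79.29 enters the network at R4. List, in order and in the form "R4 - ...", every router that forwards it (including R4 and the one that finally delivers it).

At R4: longest match for 201.106.79.29 is 201.104.0.0/14 -> R1
At R1: longest match for 201.106.79.29 is 201.106.64.0/20 -> R6
At R6: longest match for 201.106.79.29 is 201.96.0.0/12 -> LAN

R4 - R1 - R6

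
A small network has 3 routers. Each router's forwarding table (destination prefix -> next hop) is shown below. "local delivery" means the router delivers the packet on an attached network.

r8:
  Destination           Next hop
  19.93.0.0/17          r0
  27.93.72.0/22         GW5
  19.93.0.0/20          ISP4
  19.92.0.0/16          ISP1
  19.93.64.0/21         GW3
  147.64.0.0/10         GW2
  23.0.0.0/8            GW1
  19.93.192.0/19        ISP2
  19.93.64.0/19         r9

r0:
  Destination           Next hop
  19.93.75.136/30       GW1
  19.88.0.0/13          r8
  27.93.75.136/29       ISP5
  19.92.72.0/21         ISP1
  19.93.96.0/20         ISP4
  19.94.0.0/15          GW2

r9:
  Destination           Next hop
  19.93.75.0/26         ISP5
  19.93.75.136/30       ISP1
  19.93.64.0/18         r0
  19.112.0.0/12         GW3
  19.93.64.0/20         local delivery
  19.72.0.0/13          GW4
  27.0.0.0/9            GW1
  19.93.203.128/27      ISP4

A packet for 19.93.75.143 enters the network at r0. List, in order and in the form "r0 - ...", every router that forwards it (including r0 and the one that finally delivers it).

r0 - r8 - r9

At r0: longest match for 19.93.75.143 is 19.88.0.0/13 -> r8
At r8: longest match for 19.93.75.143 is 19.93.64.0/19 -> r9
At r9: longest match for 19.93.75.143 is 19.93.64.0/20 -> local delivery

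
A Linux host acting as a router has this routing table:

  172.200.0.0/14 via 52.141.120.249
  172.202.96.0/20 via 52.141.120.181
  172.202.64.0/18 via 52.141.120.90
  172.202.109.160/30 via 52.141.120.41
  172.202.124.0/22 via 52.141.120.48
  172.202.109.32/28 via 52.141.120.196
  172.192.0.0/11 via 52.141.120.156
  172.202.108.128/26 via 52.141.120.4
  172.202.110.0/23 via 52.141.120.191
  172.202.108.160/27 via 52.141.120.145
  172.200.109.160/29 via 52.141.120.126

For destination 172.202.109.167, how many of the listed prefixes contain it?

Prefixes containing 172.202.109.167:
  172.192.0.0/11 (172.192.0.0 - 172.223.255.255)
  172.200.0.0/14 (172.200.0.0 - 172.203.255.255)
  172.202.64.0/18 (172.202.64.0 - 172.202.127.255)
  172.202.96.0/20 (172.202.96.0 - 172.202.111.255)
Total matching entries: 4.

4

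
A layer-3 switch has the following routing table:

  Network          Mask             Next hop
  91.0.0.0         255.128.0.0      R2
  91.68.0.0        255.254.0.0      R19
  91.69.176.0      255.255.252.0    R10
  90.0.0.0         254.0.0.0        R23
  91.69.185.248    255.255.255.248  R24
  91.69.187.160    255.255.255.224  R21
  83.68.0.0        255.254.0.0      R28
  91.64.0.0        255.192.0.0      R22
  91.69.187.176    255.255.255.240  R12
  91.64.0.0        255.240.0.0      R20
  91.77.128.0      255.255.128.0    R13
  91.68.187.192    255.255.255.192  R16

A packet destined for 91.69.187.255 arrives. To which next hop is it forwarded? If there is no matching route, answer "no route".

Routes whose prefix contains 91.69.187.255:
  90.0.0.0/7 (90.0.0.0 - 91.255.255.255) -> R23
  91.0.0.0/9 (91.0.0.0 - 91.127.255.255) -> R2
  91.64.0.0/10 (91.64.0.0 - 91.127.255.255) -> R22
  91.64.0.0/12 (91.64.0.0 - 91.79.255.255) -> R20
  91.68.0.0/15 (91.68.0.0 - 91.69.255.255) -> R19
More-specific entries that do NOT match:
  91.69.185.248/29 (91.69.185.248 - 91.69.185.255) does not contain 91.69.187.255
  91.69.187.176/28 (91.69.187.176 - 91.69.187.191) does not contain 91.69.187.255
  91.69.187.160/27 (91.69.187.160 - 91.69.187.191) does not contain 91.69.187.255
  91.68.187.192/26 (91.68.187.192 - 91.68.187.255) does not contain 91.69.187.255
  91.69.176.0/22 (91.69.176.0 - 91.69.179.255) does not contain 91.69.187.255
  91.77.128.0/17 (91.77.128.0 - 91.77.255.255) does not contain 91.69.187.255
Longest matching prefix is /15 -> next hop R19.

R19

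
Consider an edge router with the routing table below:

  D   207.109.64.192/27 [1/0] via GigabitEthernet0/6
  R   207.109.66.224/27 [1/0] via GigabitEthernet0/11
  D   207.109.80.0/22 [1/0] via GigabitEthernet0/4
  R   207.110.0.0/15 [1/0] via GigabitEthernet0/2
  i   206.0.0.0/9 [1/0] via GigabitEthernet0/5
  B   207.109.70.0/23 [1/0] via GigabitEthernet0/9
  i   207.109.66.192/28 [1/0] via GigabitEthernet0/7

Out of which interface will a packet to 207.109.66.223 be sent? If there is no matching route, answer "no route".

no route

No entry's prefix contains 207.109.66.223; there is no default route.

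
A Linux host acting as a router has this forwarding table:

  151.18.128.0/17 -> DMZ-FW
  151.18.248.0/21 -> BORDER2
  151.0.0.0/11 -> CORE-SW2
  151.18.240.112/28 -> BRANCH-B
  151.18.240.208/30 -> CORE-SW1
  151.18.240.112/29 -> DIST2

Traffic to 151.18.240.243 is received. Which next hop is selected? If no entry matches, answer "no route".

Routes whose prefix contains 151.18.240.243:
  151.0.0.0/11 (151.0.0.0 - 151.31.255.255) -> CORE-SW2
  151.18.128.0/17 (151.18.128.0 - 151.18.255.255) -> DMZ-FW
More-specific entries that do NOT match:
  151.18.240.208/30 (151.18.240.208 - 151.18.240.211) does not contain 151.18.240.243
  151.18.240.112/29 (151.18.240.112 - 151.18.240.119) does not contain 151.18.240.243
  151.18.240.112/28 (151.18.240.112 - 151.18.240.127) does not contain 151.18.240.243
  151.18.248.0/21 (151.18.248.0 - 151.18.255.255) does not contain 151.18.240.243
Longest matching prefix is /17 -> next hop DMZ-FW.

DMZ-FW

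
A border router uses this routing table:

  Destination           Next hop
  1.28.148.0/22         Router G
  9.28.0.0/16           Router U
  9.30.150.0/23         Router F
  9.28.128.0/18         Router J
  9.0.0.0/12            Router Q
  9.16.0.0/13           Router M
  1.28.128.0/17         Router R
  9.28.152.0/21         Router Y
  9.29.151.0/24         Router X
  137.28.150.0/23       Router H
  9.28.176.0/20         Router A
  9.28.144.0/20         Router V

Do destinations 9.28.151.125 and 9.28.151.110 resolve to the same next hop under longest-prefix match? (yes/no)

yes

9.28.151.125: longest match 9.28.144.0/20 -> Router V
9.28.151.110: longest match 9.28.144.0/20 -> Router V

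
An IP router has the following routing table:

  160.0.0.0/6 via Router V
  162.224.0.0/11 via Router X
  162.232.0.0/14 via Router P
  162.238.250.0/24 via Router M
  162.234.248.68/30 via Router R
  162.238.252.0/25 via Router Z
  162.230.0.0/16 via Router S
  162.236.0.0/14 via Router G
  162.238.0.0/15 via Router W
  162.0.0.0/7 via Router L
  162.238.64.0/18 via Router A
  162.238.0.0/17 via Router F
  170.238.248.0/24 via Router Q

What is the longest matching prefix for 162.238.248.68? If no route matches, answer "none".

Entries matching 162.238.248.68:
  160.0.0.0/6 (160.0.0.0 - 163.255.255.255)
  162.0.0.0/7 (162.0.0.0 - 163.255.255.255)
  162.224.0.0/11 (162.224.0.0 - 162.255.255.255)
  162.236.0.0/14 (162.236.0.0 - 162.239.255.255)
  162.238.0.0/15 (162.238.0.0 - 162.239.255.255)
Most specific is 162.238.0.0/15.

162.238.0.0/15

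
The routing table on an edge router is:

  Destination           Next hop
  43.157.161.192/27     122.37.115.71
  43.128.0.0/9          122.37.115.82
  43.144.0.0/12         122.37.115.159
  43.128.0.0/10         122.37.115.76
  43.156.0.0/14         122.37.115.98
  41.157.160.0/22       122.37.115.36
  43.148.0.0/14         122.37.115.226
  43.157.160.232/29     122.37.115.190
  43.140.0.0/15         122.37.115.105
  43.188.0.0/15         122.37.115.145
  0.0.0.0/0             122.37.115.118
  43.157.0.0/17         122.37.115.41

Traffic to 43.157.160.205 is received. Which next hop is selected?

122.37.115.98

Routes whose prefix contains 43.157.160.205:
  0.0.0.0/0 (default, matches everything) -> 122.37.115.118
  43.128.0.0/9 (43.128.0.0 - 43.255.255.255) -> 122.37.115.82
  43.128.0.0/10 (43.128.0.0 - 43.191.255.255) -> 122.37.115.76
  43.144.0.0/12 (43.144.0.0 - 43.159.255.255) -> 122.37.115.159
  43.156.0.0/14 (43.156.0.0 - 43.159.255.255) -> 122.37.115.98
More-specific entries that do NOT match:
  43.157.160.232/29 (43.157.160.232 - 43.157.160.239) does not contain 43.157.160.205
  43.157.161.192/27 (43.157.161.192 - 43.157.161.223) does not contain 43.157.160.205
  41.157.160.0/22 (41.157.160.0 - 41.157.163.255) does not contain 43.157.160.205
  43.157.0.0/17 (43.157.0.0 - 43.157.127.255) does not contain 43.157.160.205
  43.140.0.0/15 (43.140.0.0 - 43.141.255.255) does not contain 43.157.160.205
  43.188.0.0/15 (43.188.0.0 - 43.189.255.255) does not contain 43.157.160.205
Longest matching prefix is /14 -> next hop 122.37.115.98.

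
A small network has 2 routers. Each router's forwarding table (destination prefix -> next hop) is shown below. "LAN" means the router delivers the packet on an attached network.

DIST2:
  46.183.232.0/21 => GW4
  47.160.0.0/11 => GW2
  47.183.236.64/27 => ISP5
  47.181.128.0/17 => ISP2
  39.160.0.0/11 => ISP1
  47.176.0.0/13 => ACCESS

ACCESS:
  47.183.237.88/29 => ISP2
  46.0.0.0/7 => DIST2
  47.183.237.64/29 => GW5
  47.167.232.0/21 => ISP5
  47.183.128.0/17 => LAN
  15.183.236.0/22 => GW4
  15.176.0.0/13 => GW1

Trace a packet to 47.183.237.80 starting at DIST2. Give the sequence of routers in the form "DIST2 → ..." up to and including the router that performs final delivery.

DIST2 → ACCESS

At DIST2: longest match for 47.183.237.80 is 47.176.0.0/13 -> ACCESS
At ACCESS: longest match for 47.183.237.80 is 47.183.128.0/17 -> LAN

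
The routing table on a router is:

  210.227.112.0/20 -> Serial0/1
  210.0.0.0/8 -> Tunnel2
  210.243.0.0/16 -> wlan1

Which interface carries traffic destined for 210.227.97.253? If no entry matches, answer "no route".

Routes whose prefix contains 210.227.97.253:
  210.0.0.0/8 (210.0.0.0 - 210.255.255.255) -> Tunnel2
More-specific entries that do NOT match:
  210.227.112.0/20 (210.227.112.0 - 210.227.127.255) does not contain 210.227.97.253
  210.243.0.0/16 (210.243.0.0 - 210.243.255.255) does not contain 210.227.97.253
Longest matching prefix is /8 -> interface Tunnel2.

Tunnel2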